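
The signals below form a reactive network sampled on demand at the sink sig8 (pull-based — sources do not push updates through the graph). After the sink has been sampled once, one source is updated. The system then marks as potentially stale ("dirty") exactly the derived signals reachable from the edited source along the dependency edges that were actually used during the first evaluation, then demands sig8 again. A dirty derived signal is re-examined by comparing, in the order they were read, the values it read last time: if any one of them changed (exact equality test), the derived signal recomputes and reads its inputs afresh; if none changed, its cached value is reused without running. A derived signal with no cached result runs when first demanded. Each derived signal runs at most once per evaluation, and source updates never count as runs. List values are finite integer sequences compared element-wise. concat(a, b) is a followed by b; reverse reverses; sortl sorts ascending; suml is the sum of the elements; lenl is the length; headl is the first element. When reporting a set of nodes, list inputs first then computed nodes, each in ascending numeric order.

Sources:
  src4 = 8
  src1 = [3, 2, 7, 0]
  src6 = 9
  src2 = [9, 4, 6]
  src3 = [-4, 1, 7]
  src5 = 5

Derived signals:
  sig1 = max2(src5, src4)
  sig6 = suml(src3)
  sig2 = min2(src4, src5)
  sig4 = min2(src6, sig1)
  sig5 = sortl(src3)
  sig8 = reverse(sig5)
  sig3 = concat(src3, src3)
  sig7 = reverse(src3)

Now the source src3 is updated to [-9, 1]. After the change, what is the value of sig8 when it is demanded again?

Initial pass — values computed on the first demand:
  sig5 = sortl([-4, 1, 7]) = [-4, 1, 7]
  sig8 = reverse([-4, 1, 7]) = [7, 1, -4]

Second demand — change propagation:
  sig5: re-runs because src3 [-4, 1, 7]->[-9, 1]; new result [-9, 1].
  sig8: re-runs because sig5 [-4, 1, 7]->[-9, 1]; new result [1, -9].

sig8 now evaluates to [1, -9].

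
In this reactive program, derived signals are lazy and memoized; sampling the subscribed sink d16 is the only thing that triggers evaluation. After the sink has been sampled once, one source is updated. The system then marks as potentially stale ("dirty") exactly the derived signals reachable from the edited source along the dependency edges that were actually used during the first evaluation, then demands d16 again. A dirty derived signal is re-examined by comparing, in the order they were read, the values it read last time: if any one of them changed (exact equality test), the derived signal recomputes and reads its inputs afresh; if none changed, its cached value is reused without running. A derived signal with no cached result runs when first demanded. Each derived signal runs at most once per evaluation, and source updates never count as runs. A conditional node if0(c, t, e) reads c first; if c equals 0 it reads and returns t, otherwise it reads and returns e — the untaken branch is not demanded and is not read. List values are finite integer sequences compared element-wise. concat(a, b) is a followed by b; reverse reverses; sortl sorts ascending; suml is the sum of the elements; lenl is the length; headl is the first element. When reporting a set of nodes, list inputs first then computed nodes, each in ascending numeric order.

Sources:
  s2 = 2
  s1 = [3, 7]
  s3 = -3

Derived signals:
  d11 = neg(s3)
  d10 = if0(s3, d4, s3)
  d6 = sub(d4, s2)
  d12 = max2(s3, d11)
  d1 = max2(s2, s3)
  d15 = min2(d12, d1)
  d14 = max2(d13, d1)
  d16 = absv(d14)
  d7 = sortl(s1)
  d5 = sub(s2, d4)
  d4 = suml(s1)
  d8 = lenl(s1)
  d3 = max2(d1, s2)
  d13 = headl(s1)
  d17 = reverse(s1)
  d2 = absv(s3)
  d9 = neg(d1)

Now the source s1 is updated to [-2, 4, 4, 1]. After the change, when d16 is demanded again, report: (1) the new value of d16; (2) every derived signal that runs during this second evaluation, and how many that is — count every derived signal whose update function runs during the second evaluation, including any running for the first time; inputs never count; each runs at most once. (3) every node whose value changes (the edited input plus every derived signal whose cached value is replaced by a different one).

Demanding d16 again yields 2.
3 derived signals run: d13, d14, d16.
The nodes whose values change: s1, d13, d14, d16.

First demand of the output computes:
  d1 = max2(2, -3) = 2
  d13 = headl([3, 7]) = 3
  d14 = max2(3, 2) = 3
  d16 = absv(3) = 3

After the edit, cleaning proceeds:
  d13: a read changed (s1 [3, 7]->[-2, 4, 4, 1]) — executes, giving -2.
  d14: a read changed (d13 3->-2) — executes, giving 2.
  d16: a read changed (d14 3->2) — executes, giving 2.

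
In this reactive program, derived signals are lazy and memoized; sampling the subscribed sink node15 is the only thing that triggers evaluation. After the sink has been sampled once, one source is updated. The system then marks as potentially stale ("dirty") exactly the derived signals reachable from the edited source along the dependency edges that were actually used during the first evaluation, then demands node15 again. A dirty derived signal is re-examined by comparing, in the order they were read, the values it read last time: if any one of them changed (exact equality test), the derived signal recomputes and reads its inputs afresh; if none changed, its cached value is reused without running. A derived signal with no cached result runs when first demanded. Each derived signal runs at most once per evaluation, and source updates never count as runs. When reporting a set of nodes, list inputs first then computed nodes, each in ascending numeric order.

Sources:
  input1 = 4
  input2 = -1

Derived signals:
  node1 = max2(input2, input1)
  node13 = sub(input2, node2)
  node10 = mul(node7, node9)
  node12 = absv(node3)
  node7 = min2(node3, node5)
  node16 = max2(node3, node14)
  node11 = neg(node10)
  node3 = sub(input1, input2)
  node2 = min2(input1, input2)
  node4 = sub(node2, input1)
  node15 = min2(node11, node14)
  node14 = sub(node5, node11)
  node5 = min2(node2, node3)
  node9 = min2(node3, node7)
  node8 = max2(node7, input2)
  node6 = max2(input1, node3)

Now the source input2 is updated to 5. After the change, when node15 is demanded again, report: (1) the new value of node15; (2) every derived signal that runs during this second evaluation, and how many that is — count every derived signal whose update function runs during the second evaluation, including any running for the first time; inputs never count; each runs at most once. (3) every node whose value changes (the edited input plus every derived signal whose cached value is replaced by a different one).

Demanding node15 again yields -1.
5 derived signals run: node2, node3, node5, node7, node9.
The nodes whose values change: input2, node2, node3.
Note where the cutoff bites: node10 is checked, finds nothing changed, and keeps its cache.

First demand of the output computes:
  node2 = min2(4, -1) = -1
  node3 = sub(4, -1) = 5
  node5 = min2(-1, 5) = -1
  node7 = min2(5, -1) = -1
  node9 = min2(5, -1) = -1
  node10 = mul(-1, -1) = 1
  node11 = neg(1) = -1
  node14 = sub(-1, -1) = 0
  node15 = min2(-1, 0) = -1

After the edit, cleaning proceeds:
  node2: a read changed (input2 -1->5) — executes, giving 4.
  node3: a read changed (input2 -1->5) — executes, giving -1.
  node5: a read changed (node2 -1->4; node3 5->-1) — executes, giving -1 — identical to its old value.
  node7: a read changed (node3 5->-1) — executes, giving -1 — identical to its old value.
  node9: a read changed (node3 5->-1) — executes, giving -1 — identical to its old value.
  node10: dirty, but its reads are unchanged (node7 unchanged, node9 unchanged); cached 1 stands.
  node11: dirty, but its reads are unchanged (node10 unchanged); cached -1 stands.
  node14: dirty, but its reads are unchanged (node5 unchanged, node11 unchanged); cached 0 stands.
  node15: dirty, but its reads are unchanged (node11 unchanged, node14 unchanged); cached -1 stands.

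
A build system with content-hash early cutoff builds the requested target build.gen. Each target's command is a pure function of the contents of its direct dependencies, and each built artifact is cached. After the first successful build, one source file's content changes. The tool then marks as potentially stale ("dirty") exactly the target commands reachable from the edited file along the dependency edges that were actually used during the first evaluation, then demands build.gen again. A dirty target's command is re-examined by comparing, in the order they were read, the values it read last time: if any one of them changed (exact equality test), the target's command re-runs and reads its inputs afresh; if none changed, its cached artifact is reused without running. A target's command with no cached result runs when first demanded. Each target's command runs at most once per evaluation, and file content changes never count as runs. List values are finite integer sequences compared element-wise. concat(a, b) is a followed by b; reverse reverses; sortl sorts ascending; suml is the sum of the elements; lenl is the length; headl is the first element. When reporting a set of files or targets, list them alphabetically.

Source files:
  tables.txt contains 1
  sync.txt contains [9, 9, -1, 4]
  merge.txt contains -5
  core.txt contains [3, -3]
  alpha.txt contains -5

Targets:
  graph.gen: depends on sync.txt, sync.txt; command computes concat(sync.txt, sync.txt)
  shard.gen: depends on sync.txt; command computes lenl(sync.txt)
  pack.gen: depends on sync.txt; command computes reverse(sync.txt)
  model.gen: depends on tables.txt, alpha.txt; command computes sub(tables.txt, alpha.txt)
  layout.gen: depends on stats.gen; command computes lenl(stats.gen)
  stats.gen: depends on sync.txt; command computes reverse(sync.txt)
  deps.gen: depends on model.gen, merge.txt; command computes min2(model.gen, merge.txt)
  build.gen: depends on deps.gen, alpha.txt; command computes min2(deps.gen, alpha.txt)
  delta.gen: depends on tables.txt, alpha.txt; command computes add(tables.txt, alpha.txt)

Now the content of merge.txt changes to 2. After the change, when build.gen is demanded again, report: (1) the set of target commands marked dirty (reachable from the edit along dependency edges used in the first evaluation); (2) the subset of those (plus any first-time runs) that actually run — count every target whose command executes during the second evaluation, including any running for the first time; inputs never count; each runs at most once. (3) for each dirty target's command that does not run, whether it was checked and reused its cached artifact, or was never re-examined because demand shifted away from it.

Marked dirty: build.gen, deps.gen.
Target commands that run: build.gen, deps.gen — 2 in total.
Every dirty target's command ran.

First evaluation (everything demanded from the output):
  model.gen = sub(1, -5) = 6
  deps.gen = min2(6, -5) = -5
  build.gen = min2(-5, -5) = -5

Propagation after the edit:
  deps.gen: runs — merge.txt -5->2; result 2.
  build.gen: runs — deps.gen -5->2; result -5 (same value as before).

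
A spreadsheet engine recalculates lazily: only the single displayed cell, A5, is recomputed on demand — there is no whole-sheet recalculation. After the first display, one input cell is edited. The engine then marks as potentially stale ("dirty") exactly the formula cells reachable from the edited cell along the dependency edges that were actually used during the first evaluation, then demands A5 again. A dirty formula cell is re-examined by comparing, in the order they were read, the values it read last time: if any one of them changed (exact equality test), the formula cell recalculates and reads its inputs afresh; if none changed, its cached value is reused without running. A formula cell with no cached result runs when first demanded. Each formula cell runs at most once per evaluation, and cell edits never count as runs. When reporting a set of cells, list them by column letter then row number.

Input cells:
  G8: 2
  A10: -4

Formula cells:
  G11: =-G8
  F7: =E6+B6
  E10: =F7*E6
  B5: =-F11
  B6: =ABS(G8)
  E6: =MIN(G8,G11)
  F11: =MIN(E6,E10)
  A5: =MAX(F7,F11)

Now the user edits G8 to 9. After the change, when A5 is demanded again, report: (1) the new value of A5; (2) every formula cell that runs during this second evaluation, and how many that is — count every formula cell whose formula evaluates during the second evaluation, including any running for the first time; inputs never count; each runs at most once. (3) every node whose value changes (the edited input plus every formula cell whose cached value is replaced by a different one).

First evaluation (everything demanded from the output):
  B6 = ABS(2) = 2
  G11 = -(2) = -2
  E6 = MIN(2, -2) = -2
  F7 = -2 + 2 = 0
  E10 = 0 * -2 = 0
  F11 = MIN(-2, 0) = -2
  A5 = MAX(0, -2) = 0

Propagation after the edit:
  B6: runs — G8 2->9; result 9.
  G11: runs — G8 2->9; result -9.
  E6: runs — G8 2->9; G11 -2->-9; result -9.
  F7: runs — E6 -2->-9; B6 2->9; result 0 (same value as before).
  E10: runs — E6 -2->-9; result 0 (same value as before).
  F11: runs — E6 -2->-9; result -9.
  A5: runs — F11 -2->-9; result 0 (same value as before).

New value of A5: 0.
Formula cells that run: A5, B6, E6, E10, F7, F11, G11 — 7 in total.
Values that change: B6, E6, F11, G8, G11.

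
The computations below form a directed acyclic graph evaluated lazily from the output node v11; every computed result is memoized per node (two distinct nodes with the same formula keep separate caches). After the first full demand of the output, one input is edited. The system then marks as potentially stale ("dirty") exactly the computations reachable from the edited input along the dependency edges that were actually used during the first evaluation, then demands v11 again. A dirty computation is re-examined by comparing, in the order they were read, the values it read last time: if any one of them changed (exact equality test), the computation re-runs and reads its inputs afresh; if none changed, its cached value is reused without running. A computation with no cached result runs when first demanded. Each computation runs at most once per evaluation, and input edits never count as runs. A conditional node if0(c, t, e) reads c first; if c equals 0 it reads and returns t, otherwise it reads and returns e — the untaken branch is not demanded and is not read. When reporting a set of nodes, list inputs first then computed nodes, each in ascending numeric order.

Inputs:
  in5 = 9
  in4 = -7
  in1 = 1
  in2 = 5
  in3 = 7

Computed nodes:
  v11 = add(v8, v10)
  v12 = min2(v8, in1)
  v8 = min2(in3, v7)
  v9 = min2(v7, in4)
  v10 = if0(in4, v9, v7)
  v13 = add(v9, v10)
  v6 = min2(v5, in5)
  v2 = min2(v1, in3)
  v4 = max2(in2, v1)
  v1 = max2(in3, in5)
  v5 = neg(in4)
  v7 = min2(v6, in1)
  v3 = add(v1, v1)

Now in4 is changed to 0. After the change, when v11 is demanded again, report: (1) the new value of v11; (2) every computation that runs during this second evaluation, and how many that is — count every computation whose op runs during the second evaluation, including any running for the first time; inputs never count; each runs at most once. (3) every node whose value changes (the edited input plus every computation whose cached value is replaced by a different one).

Demanding v11 again yields 0.
7 computations run: v5, v6, v7, v8, v9, v10, v11.
The nodes whose values change: in4, v5, v6, v7, v8, v10, v11.
Note the branch switch — v9 had no cache and runs now for the first time.

First demand of the output computes:
  v5 = neg(-7) = 7
  v6 = min2(7, 9) = 7
  v7 = min2(7, 1) = 1
  v8 = min2(7, 1) = 1
  v10 = if0(in4=-7 -> else branch v7) = 1
  v11 = add(1, 1) = 2

After the edit, cleaning proceeds:
  v5: a read changed (in4 -7->0) — executes, giving 0.
  v6: a read changed (v5 7->0) — executes, giving 0.
  v7: a read changed (v6 7->0) — executes, giving 0.
  v8: a read changed (v7 1->0) — executes, giving 0.
  v9: had never run; runs now, result 0.
  v10: a read changed (in4 -7->0; v7 1->0) — executes, giving 0.
  v11: a read changed (v8 1->0; v10 1->0) — executes, giving 0.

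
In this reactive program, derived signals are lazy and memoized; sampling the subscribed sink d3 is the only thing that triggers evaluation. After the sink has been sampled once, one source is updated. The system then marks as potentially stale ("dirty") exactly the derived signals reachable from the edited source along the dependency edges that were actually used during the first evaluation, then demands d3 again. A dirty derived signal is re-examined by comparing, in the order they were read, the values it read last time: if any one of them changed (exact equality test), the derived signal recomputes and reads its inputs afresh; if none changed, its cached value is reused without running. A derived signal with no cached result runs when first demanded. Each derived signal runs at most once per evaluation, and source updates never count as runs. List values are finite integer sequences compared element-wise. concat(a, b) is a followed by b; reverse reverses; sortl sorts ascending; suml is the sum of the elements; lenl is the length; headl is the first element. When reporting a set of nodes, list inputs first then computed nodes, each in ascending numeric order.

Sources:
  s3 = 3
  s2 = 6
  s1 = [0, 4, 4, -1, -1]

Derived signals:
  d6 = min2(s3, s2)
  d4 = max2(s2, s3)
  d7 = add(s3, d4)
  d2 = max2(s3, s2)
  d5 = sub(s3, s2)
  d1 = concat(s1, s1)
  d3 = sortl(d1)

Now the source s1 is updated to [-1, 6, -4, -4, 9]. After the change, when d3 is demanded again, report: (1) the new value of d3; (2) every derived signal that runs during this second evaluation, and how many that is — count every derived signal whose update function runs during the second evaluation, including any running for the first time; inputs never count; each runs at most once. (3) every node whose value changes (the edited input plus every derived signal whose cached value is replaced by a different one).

First demand of the output computes:
  d1 = concat([0, 4, 4, -1, -1], [0, 4, 4, -1, -1]) = [0, 4, 4, -1, -1, 0, 4, 4, -1, -1]
  d3 = sortl([0, 4, 4, -1, -1, 0, 4, 4, -1, -1]) = [-1, -1, -1, -1, 0, 0, 4, 4, 4, 4]

After the edit, cleaning proceeds:
  d1: a read changed (s1 [0, 4, 4, -1, -1]->[-1, 6, -4, -4, 9]; s1 [0, 4, 4, -1, -1]->[-1, 6, -4, -4, 9]) — executes, giving [-1, 6, -4, -4, 9, -1, 6, -4, -4, 9].
  d3: a read changed (d1 [0, 4, 4, -1, -1, 0, 4, 4, -1, -1]->[-1, 6, -4, -4, 9, -1, 6, -4, -4, 9]) — executes, giving [-4, -4, -4, -4, -1, -1, 6, 6, 9, 9].

Demanding d3 again yields [-4, -4, -4, -4, -1, -1, 6, 6, 9, 9].
2 derived signals run: d1, d3.
The nodes whose values change: s1, d1, d3.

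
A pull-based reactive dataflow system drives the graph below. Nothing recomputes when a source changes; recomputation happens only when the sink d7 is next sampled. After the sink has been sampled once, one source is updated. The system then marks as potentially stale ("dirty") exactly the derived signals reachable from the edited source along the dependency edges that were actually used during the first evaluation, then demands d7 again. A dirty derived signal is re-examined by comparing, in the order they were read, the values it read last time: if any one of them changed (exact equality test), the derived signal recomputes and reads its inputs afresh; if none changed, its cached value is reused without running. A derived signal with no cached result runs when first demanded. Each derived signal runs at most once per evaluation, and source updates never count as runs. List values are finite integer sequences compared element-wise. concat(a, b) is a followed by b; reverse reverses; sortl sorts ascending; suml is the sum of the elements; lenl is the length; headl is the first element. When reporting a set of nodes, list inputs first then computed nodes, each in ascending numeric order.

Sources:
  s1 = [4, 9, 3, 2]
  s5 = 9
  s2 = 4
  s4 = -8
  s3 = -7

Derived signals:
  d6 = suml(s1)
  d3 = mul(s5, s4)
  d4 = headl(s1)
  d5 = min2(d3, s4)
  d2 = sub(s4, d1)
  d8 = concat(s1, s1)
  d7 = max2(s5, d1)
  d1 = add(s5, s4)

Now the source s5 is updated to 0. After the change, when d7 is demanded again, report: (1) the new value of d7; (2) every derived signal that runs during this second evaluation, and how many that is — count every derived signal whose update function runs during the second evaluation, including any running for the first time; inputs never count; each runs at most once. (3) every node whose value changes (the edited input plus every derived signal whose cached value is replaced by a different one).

First evaluation (everything demanded from the output):
  d1 = add(9, -8) = 1
  d7 = max2(9, 1) = 9

Propagation after the edit:
  d1: runs — s5 9->0; result -8.
  d7: runs — s5 9->0; d1 1->-8; result 0.

New value of d7: 0.
Derived signals that run: d1, d7 — 2 in total.
Values that change: s5, d1, d7.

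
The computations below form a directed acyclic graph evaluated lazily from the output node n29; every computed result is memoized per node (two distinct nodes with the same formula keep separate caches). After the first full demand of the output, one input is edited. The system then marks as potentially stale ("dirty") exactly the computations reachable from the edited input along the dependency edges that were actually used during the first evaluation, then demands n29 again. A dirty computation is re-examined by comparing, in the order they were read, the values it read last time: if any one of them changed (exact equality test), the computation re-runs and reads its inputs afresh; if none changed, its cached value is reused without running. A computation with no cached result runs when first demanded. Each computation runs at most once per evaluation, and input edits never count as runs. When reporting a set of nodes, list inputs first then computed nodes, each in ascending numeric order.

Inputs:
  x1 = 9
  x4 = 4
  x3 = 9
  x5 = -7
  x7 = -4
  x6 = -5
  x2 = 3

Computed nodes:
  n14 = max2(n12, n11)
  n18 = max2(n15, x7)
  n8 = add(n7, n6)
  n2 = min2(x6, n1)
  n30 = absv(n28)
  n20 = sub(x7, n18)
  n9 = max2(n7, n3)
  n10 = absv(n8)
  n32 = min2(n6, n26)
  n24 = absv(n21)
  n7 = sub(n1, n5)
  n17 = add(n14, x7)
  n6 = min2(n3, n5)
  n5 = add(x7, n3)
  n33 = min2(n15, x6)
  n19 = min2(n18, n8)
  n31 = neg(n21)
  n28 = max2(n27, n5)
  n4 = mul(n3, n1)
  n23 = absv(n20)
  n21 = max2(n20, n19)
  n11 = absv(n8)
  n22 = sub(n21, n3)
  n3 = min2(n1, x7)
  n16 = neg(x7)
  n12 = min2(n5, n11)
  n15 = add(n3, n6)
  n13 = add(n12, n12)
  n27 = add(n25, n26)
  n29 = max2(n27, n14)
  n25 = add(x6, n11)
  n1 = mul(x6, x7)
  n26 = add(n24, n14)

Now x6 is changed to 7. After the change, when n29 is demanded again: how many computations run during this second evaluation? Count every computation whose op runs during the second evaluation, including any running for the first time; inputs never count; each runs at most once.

17 computations run: n1, n3, n5, n6, n7, n8, n11, n12, n14, n15, n18, n19, n21, n25, n26, n27, n29.
Note where the cutoff bites: n20 is checked, finds nothing changed, and keeps its cache.

First demand of the output computes:
  n1 = mul(-5, -4) = 20
  n3 = min2(20, -4) = -4
  n5 = add(-4, -4) = -8
  n6 = min2(-4, -8) = -8
  n7 = sub(20, -8) = 28
  n8 = add(28, -8) = 20
  n11 = absv(20) = 20
  n12 = min2(-8, 20) = -8
  n14 = max2(-8, 20) = 20
  n15 = add(-4, -8) = -12
  n18 = max2(-12, -4) = -4
  n19 = min2(-4, 20) = -4
  n20 = sub(-4, -4) = 0
  n21 = max2(0, -4) = 0
  n24 = absv(0) = 0
  n25 = add(-5, 20) = 15
  n26 = add(0, 20) = 20
  n27 = add(15, 20) = 35
  n29 = max2(35, 20) = 35

After the edit, cleaning proceeds:
  n1: a read changed (x6 -5->7) — executes, giving -28.
  n3: a read changed (n1 20->-28) — executes, giving -28.
  n5: a read changed (n3 -4->-28) — executes, giving -32.
  n6: a read changed (n3 -4->-28; n5 -8->-32) — executes, giving -32.
  n7: a read changed (n1 20->-28; n5 -8->-32) — executes, giving 4.
  n8: a read changed (n7 28->4; n6 -8->-32) — executes, giving -28.
  n11: a read changed (n8 20->-28) — executes, giving 28.
  n12: a read changed (n5 -8->-32; n11 20->28) — executes, giving -32.
  n14: a read changed (n12 -8->-32; n11 20->28) — executes, giving 28.
  n15: a read changed (n3 -4->-28; n6 -8->-32) — executes, giving -60.
  n18: a read changed (n15 -12->-60) — executes, giving -4 — identical to its old value.
  n19: a read changed (n8 20->-28) — executes, giving -28.
  n20: dirty, but its reads are unchanged (x7 unchanged, n18 unchanged); cached 0 stands.
  n21: a read changed (n19 -4->-28) — executes, giving 0 — identical to its old value.
  n24: dirty, but its reads are unchanged (n21 unchanged); cached 0 stands.
  n25: a read changed (x6 -5->7; n11 20->28) — executes, giving 35.
  n26: a read changed (n14 20->28) — executes, giving 28.
  n27: a read changed (n25 15->35; n26 20->28) — executes, giving 63.
  n29: a read changed (n27 35->63; n14 20->28) — executes, giving 63.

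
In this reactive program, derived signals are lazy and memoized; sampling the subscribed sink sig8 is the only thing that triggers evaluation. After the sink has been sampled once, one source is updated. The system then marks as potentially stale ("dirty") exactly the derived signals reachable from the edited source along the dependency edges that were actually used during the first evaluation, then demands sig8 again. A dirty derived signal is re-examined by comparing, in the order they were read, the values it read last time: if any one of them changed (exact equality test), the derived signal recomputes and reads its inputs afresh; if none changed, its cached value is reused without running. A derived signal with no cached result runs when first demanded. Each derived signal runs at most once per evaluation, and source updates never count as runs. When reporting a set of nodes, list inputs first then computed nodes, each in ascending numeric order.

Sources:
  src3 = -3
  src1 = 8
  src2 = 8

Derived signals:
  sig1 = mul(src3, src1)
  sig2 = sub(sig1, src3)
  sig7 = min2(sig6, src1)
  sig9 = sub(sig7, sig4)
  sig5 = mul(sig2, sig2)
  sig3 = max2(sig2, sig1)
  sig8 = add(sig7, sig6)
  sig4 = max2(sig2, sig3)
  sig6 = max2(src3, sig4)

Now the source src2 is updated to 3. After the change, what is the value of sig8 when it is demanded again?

Demanding sig8 again yields -6.
Note the shortcut — nothing in the graph depends on src2 at all, so no recomputation happens.

First demand of the output computes:
  sig1 = mul(-3, 8) = -24
  sig2 = sub(-24, -3) = -21
  sig3 = max2(-21, -24) = -21
  sig4 = max2(-21, -21) = -21
  sig6 = max2(-3, -21) = -3
  sig7 = min2(-3, 8) = -3
  sig8 = add(-3, -3) = -6

After the edit, cleaning proceeds:
  no node depends on src2 at all; the second demand re-runs nothing.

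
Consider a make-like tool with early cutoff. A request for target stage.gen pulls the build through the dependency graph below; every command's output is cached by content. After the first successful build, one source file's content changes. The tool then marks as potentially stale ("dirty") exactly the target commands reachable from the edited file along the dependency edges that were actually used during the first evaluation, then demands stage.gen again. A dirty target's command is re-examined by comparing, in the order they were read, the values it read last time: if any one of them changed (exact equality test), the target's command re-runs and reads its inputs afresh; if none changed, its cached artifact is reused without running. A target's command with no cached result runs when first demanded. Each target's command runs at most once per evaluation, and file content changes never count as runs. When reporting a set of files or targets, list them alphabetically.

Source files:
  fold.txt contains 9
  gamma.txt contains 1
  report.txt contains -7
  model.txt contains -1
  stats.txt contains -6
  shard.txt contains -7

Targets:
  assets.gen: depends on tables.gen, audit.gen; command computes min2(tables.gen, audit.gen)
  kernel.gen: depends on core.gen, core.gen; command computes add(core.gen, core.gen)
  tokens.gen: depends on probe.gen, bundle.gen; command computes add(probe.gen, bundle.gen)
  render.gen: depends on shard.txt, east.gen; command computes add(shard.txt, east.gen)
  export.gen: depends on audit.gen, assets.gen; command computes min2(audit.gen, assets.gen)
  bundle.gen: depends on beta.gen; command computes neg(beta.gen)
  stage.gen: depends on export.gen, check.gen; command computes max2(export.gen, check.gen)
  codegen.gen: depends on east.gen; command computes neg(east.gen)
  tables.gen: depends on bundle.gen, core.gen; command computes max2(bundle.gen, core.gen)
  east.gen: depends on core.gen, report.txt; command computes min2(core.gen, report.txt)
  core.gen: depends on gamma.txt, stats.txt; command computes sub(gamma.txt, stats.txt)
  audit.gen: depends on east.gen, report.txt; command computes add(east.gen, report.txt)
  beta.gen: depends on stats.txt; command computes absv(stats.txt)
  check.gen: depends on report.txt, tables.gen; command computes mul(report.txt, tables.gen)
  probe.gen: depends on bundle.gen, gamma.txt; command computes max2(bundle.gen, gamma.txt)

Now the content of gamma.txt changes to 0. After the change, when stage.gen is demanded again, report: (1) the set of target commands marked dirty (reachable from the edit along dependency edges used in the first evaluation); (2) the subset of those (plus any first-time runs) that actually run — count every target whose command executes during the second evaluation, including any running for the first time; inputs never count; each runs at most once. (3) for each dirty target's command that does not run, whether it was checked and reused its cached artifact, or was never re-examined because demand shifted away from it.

The edit dirties: assets.gen, audit.gen, check.gen, core.gen, east.gen, export.gen, stage.gen, tables.gen.
6 target commands run: assets.gen, check.gen, core.gen, east.gen, stage.gen, tables.gen.
Cache hits after checking: audit.gen, export.gen.
Note where the cutoff bites: audit.gen is checked, finds nothing changed, and keeps its cache.

First demand of the output computes:
  beta.gen = absv(-6) = 6
  bundle.gen = neg(6) = -6
  core.gen = sub(1, -6) = 7
  east.gen = min2(7, -7) = -7
  audit.gen = add(-7, -7) = -14
  tables.gen = max2(-6, 7) = 7
  assets.gen = min2(7, -14) = -14
  check.gen = mul(-7, 7) = -49
  export.gen = min2(-14, -14) = -14
  stage.gen = max2(-14, -49) = -14

After the edit, cleaning proceeds:
  core.gen: a read changed (gamma.txt 1->0) — executes, giving 6.
  east.gen: a read changed (core.gen 7->6) — executes, giving -7 — identical to its old value.
  audit.gen: dirty, but its reads are unchanged (east.gen unchanged, report.txt unchanged); cached -14 stands.
  tables.gen: a read changed (core.gen 7->6) — executes, giving 6.
  assets.gen: a read changed (tables.gen 7->6) — executes, giving -14 — identical to its old value.
  check.gen: a read changed (tables.gen 7->6) — executes, giving -42.
  export.gen: dirty, but its reads are unchanged (audit.gen unchanged, assets.gen unchanged); cached -14 stands.
  stage.gen: a read changed (check.gen -49->-42) — executes, giving -14 — identical to its old value.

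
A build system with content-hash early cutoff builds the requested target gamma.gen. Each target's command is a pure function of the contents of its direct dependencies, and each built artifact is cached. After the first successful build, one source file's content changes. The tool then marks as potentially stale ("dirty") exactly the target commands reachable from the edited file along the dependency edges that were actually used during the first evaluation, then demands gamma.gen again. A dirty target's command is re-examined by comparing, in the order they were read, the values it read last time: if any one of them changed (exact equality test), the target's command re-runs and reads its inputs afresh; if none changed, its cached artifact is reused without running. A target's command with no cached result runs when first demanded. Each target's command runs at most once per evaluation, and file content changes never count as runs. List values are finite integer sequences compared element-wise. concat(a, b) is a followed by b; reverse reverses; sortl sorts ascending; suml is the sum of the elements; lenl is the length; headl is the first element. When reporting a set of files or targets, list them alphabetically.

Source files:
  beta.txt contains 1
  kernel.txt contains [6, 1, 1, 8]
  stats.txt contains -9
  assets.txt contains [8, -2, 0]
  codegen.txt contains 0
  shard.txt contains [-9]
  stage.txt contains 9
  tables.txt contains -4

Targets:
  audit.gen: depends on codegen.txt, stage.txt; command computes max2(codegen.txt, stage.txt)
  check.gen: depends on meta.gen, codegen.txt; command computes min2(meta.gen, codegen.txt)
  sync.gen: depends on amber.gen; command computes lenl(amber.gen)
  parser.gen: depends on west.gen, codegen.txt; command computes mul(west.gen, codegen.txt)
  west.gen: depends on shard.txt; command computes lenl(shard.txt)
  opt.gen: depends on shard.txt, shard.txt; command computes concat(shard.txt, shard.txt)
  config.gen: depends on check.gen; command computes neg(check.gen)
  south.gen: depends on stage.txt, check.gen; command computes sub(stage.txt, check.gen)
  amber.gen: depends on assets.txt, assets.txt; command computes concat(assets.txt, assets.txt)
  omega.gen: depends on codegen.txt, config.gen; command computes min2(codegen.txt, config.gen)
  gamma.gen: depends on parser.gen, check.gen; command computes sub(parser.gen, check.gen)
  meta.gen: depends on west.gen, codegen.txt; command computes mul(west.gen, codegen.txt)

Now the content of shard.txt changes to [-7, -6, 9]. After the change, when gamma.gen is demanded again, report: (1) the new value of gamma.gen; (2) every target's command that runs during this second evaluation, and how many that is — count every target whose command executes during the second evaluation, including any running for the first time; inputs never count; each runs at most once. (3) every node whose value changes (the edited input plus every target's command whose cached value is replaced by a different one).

New value of gamma.gen: 0.
Target commands that run: meta.gen, parser.gen, west.gen — 3 in total.
Values that change: shard.txt, west.gen.
Key observation: the cutoff stops propagation at check.gen — its inputs' values are unchanged, so it reuses its cache.

First evaluation (everything demanded from the output):
  west.gen = lenl([-9]) = 1
  meta.gen = mul(1, 0) = 0
  check.gen = min2(0, 0) = 0
  parser.gen = mul(1, 0) = 0
  gamma.gen = sub(0, 0) = 0

Propagation after the edit:
  west.gen: runs — shard.txt [-9]->[-7, -6, 9]; result 3.
  meta.gen: runs — west.gen 1->3; result 0 (same value as before).
  check.gen: checked — values it read are unchanged (meta.gen unchanged, codegen.txt unchanged); reused cached 0 without running.
  parser.gen: runs — west.gen 1->3; result 0 (same value as before).
  gamma.gen: checked — values it read are unchanged (parser.gen unchanged, check.gen unchanged); reused cached 0 without running.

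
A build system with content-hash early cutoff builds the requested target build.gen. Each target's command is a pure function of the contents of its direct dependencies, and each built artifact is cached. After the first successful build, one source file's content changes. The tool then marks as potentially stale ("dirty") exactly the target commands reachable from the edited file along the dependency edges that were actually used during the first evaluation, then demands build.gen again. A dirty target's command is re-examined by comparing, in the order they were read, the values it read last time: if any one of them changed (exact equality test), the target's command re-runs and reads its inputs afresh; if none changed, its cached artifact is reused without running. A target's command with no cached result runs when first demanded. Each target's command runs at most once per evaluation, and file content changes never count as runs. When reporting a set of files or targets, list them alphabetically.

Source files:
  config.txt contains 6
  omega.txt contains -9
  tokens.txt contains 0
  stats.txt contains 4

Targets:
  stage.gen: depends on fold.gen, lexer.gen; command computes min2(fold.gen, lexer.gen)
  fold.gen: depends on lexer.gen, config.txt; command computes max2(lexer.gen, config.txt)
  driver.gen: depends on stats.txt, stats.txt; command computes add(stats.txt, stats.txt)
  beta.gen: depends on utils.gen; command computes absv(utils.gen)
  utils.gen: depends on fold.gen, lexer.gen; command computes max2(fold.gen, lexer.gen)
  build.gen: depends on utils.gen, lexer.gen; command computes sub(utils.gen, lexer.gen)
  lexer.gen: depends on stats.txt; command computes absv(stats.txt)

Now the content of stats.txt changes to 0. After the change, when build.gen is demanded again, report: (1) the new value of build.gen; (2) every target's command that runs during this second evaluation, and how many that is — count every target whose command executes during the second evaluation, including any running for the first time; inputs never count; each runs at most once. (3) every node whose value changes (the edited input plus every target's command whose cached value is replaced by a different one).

First evaluation (everything demanded from the output):
  lexer.gen = absv(4) = 4
  fold.gen = max2(4, 6) = 6
  utils.gen = max2(6, 4) = 6
  build.gen = sub(6, 4) = 2

Propagation after the edit:
  lexer.gen: runs — stats.txt 4->0; result 0.
  fold.gen: runs — lexer.gen 4->0; result 6 (same value as before).
  utils.gen: runs — lexer.gen 4->0; result 6 (same value as before).
  build.gen: runs — lexer.gen 4->0; result 6.

New value of build.gen: 6.
Target commands that run: build.gen, fold.gen, lexer.gen, utils.gen — 4 in total.
Values that change: build.gen, lexer.gen, stats.txt.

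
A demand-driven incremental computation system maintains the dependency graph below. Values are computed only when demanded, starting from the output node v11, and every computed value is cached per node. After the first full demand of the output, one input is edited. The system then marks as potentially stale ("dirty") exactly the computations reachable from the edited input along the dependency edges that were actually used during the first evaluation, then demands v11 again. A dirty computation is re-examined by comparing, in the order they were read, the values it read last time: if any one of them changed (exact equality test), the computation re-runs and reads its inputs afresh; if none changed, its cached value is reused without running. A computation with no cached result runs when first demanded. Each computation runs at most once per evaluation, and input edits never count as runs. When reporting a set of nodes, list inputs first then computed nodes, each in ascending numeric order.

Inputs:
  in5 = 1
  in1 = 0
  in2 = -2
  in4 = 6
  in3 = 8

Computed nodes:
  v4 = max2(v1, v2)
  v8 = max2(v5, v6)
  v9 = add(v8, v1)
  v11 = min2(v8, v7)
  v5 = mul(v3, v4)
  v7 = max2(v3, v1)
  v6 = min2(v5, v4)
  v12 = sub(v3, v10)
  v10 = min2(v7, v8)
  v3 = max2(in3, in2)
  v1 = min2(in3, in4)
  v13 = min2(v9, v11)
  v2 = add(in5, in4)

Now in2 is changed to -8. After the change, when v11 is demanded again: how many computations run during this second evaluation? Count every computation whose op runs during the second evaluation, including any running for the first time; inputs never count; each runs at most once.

First evaluation (everything demanded from the output):
  v1 = min2(8, 6) = 6
  v2 = add(1, 6) = 7
  v3 = max2(8, -2) = 8
  v4 = max2(6, 7) = 7
  v5 = mul(8, 7) = 56
  v6 = min2(56, 7) = 7
  v7 = max2(8, 6) = 8
  v8 = max2(56, 7) = 56
  v11 = min2(56, 8) = 8

Propagation after the edit:
  v3: runs — in2 -2->-8; result 8 (same value as before).
  v5: checked — values it read are unchanged (v3 unchanged, v4 unchanged); reused cached 56 without running.
  v6: checked — values it read are unchanged (v5 unchanged, v4 unchanged); reused cached 7 without running.
  v7: checked — values it read are unchanged (v3 unchanged, v1 unchanged); reused cached 8 without running.
  v8: checked — values it read are unchanged (v5 unchanged, v6 unchanged); reused cached 56 without running.
  v11: checked — values it read are unchanged (v8 unchanged, v7 unchanged); reused cached 8 without running.

Key observation: the change is absorbed at v3 — it re-runs but produces the same value, and the output's value is unchanged.

Computations that run: v3 — 1 in total.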